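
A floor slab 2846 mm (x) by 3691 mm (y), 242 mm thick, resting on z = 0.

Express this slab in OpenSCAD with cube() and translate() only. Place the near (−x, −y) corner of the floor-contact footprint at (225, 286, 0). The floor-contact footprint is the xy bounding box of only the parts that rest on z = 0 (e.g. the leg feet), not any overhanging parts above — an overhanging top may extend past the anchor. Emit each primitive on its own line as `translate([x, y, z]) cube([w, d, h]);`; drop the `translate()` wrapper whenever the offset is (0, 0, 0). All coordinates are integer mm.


translate([225, 286, 0]) cube([2846, 3691, 242]);


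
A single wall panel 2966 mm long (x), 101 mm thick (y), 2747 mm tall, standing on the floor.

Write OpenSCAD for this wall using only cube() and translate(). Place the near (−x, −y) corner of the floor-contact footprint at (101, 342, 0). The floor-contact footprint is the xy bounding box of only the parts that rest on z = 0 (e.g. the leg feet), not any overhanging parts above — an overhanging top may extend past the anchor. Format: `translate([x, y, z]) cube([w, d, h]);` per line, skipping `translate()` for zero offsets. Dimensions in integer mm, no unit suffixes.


translate([101, 342, 0]) cube([2966, 101, 2747]);


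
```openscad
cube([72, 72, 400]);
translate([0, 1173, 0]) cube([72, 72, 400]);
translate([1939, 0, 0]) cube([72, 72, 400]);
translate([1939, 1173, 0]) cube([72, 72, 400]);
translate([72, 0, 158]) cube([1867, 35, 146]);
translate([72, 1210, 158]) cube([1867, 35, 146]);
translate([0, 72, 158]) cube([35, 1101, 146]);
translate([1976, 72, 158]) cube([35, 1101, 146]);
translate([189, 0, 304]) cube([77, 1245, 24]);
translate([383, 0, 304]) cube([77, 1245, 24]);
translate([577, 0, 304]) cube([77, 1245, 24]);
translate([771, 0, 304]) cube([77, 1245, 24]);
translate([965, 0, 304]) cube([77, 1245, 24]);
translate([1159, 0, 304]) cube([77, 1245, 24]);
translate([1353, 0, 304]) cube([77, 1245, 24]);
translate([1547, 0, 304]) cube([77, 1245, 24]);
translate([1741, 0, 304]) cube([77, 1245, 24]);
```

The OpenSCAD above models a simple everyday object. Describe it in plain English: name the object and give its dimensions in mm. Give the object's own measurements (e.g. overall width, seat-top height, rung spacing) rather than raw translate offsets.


A bed frame 2011 mm long (x) by 1245 mm wide (y). Four 72×72 mm corner posts, 400 mm tall, at the corners of the footprint. Four rails of 35 mm thickness and 146 mm height run between adjacent posts with their undersides at z = 158 mm, their outer faces flush with the outside of the frame (the two x-running rails run between the posts' inner faces; the two y-running rails run between the posts' inner faces). 9 slats, each 77 mm wide (x) and 24 mm thick, lie across the top of the two x-running rails, running the full 1245 mm width of the frame in y; along x they sit between the end posts with a 117 mm gap after the −x posts and between neighbouring slats, leaving 121 mm before the +x posts.


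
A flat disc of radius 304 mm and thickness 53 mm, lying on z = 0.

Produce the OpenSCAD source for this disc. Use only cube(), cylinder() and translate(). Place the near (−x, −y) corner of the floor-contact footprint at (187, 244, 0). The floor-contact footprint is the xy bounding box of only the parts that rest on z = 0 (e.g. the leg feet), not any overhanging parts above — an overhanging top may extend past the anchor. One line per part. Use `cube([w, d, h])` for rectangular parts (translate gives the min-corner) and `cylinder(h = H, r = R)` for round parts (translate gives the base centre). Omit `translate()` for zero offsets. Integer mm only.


translate([491, 548, 0]) cylinder(h = 53, r = 304);


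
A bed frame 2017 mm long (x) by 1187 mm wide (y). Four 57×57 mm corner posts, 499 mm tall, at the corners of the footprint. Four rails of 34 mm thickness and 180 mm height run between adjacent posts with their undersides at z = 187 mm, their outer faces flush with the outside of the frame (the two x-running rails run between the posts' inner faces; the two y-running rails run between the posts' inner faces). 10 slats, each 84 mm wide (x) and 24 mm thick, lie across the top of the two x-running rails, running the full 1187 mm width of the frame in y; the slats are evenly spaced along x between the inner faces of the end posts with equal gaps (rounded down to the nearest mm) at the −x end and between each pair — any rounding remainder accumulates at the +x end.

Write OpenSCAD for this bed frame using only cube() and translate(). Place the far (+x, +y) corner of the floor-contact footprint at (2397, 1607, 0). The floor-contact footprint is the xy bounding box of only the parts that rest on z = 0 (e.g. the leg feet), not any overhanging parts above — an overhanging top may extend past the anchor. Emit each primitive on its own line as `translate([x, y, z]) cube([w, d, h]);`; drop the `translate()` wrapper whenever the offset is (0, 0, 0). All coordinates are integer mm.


// slat z = rail_z + rail_h = 187 + 180 = 367
// slat gap = ⌊(1903 − 10·84) / 11⌋ = 96
translate([380, 420, 0]) cube([57, 57, 499]);
translate([380, 1550, 0]) cube([57, 57, 499]);
translate([2340, 420, 0]) cube([57, 57, 499]);
translate([2340, 1550, 0]) cube([57, 57, 499]);
translate([437, 420, 187]) cube([1903, 34, 180]);
translate([437, 1573, 187]) cube([1903, 34, 180]);
translate([380, 477, 187]) cube([34, 1073, 180]);
translate([2363, 477, 187]) cube([34, 1073, 180]);
translate([533, 420, 367]) cube([84, 1187, 24]);
translate([713, 420, 367]) cube([84, 1187, 24]);
translate([893, 420, 367]) cube([84, 1187, 24]);
translate([1073, 420, 367]) cube([84, 1187, 24]);
translate([1253, 420, 367]) cube([84, 1187, 24]);
translate([1433, 420, 367]) cube([84, 1187, 24]);
translate([1613, 420, 367]) cube([84, 1187, 24]);
translate([1793, 420, 367]) cube([84, 1187, 24]);
translate([1973, 420, 367]) cube([84, 1187, 24]);
translate([2153, 420, 367]) cube([84, 1187, 24]);


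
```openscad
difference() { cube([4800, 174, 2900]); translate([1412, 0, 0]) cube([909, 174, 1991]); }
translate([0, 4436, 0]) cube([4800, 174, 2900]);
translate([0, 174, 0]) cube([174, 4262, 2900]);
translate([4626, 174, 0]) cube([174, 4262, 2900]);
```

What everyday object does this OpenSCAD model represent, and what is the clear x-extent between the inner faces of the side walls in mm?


A single room. The interior width is 4452 mm.

Four walls enclosing a rectangle with a door in the front wall — a room. Outside width 4800 minus two 174 mm walls gives 4452 mm.


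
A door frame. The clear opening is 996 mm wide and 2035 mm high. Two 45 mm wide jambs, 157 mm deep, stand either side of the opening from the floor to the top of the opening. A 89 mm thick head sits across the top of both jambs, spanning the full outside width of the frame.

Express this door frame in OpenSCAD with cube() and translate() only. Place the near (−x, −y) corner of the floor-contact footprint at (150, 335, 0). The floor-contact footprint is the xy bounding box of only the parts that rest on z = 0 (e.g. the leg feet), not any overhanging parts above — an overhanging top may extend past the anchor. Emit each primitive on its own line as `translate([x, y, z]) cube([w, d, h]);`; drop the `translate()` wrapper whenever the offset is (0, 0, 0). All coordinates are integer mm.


translate([150, 335, 0]) cube([45, 157, 2035]);
translate([1191, 335, 0]) cube([45, 157, 2035]);
translate([150, 335, 2035]) cube([1086, 157, 89]);


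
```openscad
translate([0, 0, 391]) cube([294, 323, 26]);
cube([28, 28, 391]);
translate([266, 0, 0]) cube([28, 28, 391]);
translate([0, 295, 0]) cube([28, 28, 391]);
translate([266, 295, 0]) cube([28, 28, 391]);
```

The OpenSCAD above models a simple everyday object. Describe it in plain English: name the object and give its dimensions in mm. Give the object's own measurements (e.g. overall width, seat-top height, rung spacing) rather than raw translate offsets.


A four-legged stool. The seat is a 294×323×26 mm slab whose top surface is at z = 417 mm; four square legs, each 28×28 mm in cross-section, run from the floor (z = 0) to the underside of the seat, each flush with a corner of the seat.


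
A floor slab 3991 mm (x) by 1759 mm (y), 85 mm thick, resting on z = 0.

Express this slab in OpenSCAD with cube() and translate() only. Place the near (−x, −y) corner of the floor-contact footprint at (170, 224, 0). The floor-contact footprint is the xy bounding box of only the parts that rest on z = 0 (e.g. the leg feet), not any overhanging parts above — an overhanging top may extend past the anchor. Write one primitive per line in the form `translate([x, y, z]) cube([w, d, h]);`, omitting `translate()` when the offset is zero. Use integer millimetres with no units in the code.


translate([170, 224, 0]) cube([3991, 1759, 85]);


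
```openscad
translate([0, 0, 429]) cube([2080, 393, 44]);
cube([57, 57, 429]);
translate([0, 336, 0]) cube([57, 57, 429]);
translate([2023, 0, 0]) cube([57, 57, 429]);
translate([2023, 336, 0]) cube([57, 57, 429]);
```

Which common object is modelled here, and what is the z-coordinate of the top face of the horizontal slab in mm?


A bench. The seat-top height is 473 mm.

A long slab on four corner posts — a bench. The slab sits at z = 429 with thickness 44, so the top is 429 + 44 = 473 mm.


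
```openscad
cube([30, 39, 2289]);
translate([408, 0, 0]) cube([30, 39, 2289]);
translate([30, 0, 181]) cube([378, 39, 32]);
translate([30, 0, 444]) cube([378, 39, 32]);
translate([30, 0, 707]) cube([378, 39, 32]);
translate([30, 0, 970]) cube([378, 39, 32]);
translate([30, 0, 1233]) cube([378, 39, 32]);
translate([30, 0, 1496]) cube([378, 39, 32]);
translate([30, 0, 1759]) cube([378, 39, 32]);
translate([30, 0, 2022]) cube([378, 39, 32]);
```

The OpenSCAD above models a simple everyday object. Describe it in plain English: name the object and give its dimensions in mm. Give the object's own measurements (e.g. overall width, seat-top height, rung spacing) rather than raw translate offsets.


A straight ladder. Two 30×39 mm vertical rails, 2289 mm tall, stand 438 mm apart (outside-to-outside) with their front faces coplanar on the −y side. 8 rungs, each 39 mm deep and 32 mm tall, span between the inner faces of the rails, front faces flush with the rails. The lowest rung's underside is at z = 181 mm and rungs are spaced 263 mm apart (underside to underside).


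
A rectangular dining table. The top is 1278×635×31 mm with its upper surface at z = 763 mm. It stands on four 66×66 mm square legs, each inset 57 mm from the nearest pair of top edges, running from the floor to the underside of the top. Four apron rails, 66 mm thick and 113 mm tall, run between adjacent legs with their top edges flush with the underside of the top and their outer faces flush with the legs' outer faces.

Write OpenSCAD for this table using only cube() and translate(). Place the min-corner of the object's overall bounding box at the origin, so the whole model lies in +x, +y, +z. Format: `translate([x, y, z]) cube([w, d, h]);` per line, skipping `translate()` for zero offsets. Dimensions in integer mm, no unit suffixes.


translate([0, 0, 732]) cube([1278, 635, 31]);
translate([57, 57, 0]) cube([66, 66, 732]);
translate([1155, 57, 0]) cube([66, 66, 732]);
translate([57, 512, 0]) cube([66, 66, 732]);
translate([1155, 512, 0]) cube([66, 66, 732]);
translate([123, 57, 619]) cube([1032, 66, 113]);
translate([123, 512, 619]) cube([1032, 66, 113]);
translate([57, 123, 619]) cube([66, 389, 113]);
translate([1155, 123, 619]) cube([66, 389, 113]);


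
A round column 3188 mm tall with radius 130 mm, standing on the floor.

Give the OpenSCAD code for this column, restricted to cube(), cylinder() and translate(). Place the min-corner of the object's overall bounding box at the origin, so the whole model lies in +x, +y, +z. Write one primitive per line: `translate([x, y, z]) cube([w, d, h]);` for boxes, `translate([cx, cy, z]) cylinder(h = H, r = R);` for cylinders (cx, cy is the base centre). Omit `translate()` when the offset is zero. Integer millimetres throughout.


translate([130, 130, 0]) cylinder(h = 3188, r = 130);


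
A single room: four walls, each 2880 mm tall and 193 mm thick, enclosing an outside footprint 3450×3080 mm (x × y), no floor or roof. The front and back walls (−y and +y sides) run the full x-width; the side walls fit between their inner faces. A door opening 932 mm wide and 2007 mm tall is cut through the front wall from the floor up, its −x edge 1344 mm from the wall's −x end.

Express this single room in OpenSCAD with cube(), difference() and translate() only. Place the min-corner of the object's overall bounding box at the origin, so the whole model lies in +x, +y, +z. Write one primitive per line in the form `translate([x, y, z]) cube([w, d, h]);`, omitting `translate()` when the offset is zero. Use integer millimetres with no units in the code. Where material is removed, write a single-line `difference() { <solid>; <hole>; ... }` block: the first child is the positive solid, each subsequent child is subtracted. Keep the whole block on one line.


difference() { cube([3450, 193, 2880]); translate([1344, 0, 0]) cube([932, 193, 2007]); }
translate([0, 2887, 0]) cube([3450, 193, 2880]);
translate([0, 193, 0]) cube([193, 2694, 2880]);
translate([3257, 193, 0]) cube([193, 2694, 2880]);


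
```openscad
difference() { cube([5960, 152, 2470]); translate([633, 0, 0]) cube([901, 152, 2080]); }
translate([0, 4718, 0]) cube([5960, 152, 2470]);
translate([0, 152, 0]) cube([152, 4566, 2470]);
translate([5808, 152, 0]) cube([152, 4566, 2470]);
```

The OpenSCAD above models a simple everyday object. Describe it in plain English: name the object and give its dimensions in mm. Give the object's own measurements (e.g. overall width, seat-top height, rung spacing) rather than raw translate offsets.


A single room: four walls, each 2470 mm tall and 152 mm thick, enclosing an outside footprint 5960×4870 mm (x × y), no floor or roof. The front and back walls (−y and +y sides) run the full x-width; the side walls fit between their inner faces. A door opening 901 mm wide and 2080 mm tall is cut through the front wall from the floor up, its −x edge 633 mm from the wall's −x end.


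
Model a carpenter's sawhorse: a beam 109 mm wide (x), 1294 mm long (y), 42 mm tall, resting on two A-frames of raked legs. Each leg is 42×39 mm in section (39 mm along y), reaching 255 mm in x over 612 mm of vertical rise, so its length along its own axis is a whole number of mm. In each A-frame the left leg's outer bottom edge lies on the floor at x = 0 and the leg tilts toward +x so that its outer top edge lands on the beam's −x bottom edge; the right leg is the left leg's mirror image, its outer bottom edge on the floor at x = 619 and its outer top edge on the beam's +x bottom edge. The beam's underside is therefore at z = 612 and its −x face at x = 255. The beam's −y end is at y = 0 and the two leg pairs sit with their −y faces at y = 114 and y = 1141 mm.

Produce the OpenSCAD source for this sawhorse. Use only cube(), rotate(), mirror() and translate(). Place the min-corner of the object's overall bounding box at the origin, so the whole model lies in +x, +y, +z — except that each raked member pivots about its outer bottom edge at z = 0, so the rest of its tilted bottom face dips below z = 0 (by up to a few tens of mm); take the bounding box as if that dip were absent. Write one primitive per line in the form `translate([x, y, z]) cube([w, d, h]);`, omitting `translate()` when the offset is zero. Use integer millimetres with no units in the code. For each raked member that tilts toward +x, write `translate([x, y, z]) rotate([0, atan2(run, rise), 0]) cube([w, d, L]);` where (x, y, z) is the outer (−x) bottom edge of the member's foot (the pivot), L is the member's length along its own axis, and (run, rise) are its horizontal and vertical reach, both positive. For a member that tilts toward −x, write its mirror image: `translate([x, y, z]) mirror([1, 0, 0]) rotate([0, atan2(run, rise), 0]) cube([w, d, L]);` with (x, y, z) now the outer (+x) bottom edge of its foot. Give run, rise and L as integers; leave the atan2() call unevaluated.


// leg length = √(255² + 612²) = 663
// right-leg outer foot x = 2·255 + 109 = 619
// beam min-corner = (255, 0, 612)
translate([255, 0, 612]) cube([109, 1294, 42]);
translate([0, 114, 0]) rotate([0, atan2(255, 612), 0]) cube([42, 39, 663]);
translate([619, 114, 0]) mirror([1, 0, 0]) rotate([0, atan2(255, 612), 0]) cube([42, 39, 663]);
translate([0, 1141, 0]) rotate([0, atan2(255, 612), 0]) cube([42, 39, 663]);
translate([619, 1141, 0]) mirror([1, 0, 0]) rotate([0, atan2(255, 612), 0]) cube([42, 39, 663]);


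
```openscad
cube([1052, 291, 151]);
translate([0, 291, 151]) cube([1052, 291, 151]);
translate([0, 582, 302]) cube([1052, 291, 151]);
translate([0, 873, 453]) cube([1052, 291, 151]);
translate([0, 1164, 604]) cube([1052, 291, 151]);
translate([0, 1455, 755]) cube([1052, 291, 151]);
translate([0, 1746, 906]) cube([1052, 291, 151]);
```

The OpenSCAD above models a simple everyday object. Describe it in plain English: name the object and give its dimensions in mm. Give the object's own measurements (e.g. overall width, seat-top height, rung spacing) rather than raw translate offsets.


A straight staircase of 7 solid steps. Each step is 1052 mm wide (x), 291 mm deep (y, the going) and 151 mm tall (the rise). The first step rests on the floor; each subsequent step sits one going further in +y and one rise higher in +z, directly behind and above the previous step with no overlap.


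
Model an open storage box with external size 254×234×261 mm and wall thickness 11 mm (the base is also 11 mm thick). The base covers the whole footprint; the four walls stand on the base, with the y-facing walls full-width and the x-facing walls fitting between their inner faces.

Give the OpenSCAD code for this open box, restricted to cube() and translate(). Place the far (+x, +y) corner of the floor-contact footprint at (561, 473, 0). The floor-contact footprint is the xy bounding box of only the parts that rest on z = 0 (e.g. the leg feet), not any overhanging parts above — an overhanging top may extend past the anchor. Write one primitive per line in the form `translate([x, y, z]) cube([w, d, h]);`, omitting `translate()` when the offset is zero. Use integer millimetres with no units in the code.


translate([307, 239, 0]) cube([254, 234, 11]);
translate([307, 239, 11]) cube([254, 11, 250]);
translate([307, 462, 11]) cube([254, 11, 250]);
translate([307, 250, 11]) cube([11, 212, 250]);
translate([550, 250, 11]) cube([11, 212, 250]);


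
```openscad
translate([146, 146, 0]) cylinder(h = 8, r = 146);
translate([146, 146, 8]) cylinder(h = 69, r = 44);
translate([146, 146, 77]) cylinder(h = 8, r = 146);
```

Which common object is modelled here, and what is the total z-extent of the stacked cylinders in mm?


A spool. The overall height is 85 mm.

Three coaxial cylinders, large–small–large — a spool. Two 8 mm flanges and a 69 mm core give 8 + 69 + 8 = 85 mm.


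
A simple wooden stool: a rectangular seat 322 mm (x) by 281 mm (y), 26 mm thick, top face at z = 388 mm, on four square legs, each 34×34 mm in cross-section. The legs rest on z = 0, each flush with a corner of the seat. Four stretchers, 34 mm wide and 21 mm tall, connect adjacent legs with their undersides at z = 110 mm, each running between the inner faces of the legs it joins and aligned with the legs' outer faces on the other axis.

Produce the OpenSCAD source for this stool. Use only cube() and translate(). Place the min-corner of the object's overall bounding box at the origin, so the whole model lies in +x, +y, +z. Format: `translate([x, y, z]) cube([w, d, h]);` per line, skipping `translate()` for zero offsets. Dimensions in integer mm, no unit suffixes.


translate([0, 0, 362]) cube([322, 281, 26]);
cube([34, 34, 362]);
translate([288, 0, 0]) cube([34, 34, 362]);
translate([0, 247, 0]) cube([34, 34, 362]);
translate([288, 247, 0]) cube([34, 34, 362]);
translate([34, 0, 110]) cube([254, 34, 21]);
translate([34, 247, 110]) cube([254, 34, 21]);
translate([0, 34, 110]) cube([34, 213, 21]);
translate([288, 34, 110]) cube([34, 213, 21]);


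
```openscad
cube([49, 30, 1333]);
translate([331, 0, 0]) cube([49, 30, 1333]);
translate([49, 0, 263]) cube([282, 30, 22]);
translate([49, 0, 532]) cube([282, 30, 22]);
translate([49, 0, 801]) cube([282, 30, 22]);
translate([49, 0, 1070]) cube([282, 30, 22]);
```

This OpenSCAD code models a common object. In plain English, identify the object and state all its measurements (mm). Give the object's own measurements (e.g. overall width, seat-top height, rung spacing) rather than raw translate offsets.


A straight ladder. Two 49×30 mm vertical rails, 1333 mm tall, stand 380 mm apart (outside-to-outside) with their front faces coplanar on the −y side. 4 rungs, each 30 mm deep and 22 mm tall, span between the inner faces of the rails, front faces flush with the rails. The lowest rung's underside is at z = 263 mm and rungs are spaced 269 mm apart (underside to underside).


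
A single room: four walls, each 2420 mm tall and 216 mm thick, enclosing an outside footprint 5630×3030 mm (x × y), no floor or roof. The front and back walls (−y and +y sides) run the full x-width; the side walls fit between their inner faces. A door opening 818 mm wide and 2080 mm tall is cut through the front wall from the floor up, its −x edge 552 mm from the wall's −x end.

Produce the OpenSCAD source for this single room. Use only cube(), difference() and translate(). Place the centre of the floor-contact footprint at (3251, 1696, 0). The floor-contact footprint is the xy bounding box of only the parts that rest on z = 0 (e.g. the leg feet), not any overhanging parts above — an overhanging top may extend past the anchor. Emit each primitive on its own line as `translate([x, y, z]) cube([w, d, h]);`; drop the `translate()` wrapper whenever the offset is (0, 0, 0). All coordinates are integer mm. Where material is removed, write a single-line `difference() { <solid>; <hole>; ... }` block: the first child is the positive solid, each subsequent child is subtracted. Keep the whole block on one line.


difference() { translate([436, 181, 0]) cube([5630, 216, 2420]); translate([988, 181, 0]) cube([818, 216, 2080]); }
translate([436, 2995, 0]) cube([5630, 216, 2420]);
translate([436, 397, 0]) cube([216, 2598, 2420]);
translate([5850, 397, 0]) cube([216, 2598, 2420]);


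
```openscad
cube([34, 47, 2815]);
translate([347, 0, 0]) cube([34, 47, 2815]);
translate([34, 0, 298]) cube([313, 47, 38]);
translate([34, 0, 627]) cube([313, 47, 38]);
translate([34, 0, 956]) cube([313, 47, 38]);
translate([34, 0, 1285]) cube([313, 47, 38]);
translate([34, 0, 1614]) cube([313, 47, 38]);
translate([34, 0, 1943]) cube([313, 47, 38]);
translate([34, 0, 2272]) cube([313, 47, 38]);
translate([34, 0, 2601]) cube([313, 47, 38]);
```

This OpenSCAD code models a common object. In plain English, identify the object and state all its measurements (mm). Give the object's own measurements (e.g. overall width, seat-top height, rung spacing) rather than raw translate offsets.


A straight ladder. Two 34×47 mm vertical rails, 2815 mm tall, stand 381 mm apart (outside-to-outside) with their front faces coplanar on the −y side. 8 rungs, each 47 mm deep and 38 mm tall, span between the inner faces of the rails, front faces flush with the rails. The lowest rung's underside is at z = 298 mm and rungs are spaced 329 mm apart (underside to underside).


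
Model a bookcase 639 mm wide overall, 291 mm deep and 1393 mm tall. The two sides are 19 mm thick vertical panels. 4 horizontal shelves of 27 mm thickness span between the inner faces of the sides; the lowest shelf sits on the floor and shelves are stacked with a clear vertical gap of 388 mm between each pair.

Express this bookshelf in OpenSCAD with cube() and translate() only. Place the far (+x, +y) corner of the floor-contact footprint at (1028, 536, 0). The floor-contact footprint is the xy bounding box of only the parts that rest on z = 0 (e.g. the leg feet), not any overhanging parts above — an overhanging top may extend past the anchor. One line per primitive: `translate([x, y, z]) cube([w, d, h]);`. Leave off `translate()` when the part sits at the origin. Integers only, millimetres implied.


translate([389, 245, 0]) cube([19, 291, 1393]);
translate([1009, 245, 0]) cube([19, 291, 1393]);
translate([408, 245, 0]) cube([601, 291, 27]);
translate([408, 245, 415]) cube([601, 291, 27]);
translate([408, 245, 830]) cube([601, 291, 27]);
translate([408, 245, 1245]) cube([601, 291, 27]);


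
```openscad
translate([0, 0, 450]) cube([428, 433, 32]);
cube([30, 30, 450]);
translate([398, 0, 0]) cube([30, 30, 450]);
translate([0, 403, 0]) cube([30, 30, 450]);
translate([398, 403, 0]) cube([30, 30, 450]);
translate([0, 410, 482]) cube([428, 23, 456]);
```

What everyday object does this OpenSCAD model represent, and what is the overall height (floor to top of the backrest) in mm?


A chair. The overall height is 938 mm.

A slab on four corner posts with a tall panel at the back — a chair. The seat slab sits at z = 450 with thickness 32, and the 456 mm backrest starts at the seat top, so the overall height is 450 + 32 + 456 = 938 mm.


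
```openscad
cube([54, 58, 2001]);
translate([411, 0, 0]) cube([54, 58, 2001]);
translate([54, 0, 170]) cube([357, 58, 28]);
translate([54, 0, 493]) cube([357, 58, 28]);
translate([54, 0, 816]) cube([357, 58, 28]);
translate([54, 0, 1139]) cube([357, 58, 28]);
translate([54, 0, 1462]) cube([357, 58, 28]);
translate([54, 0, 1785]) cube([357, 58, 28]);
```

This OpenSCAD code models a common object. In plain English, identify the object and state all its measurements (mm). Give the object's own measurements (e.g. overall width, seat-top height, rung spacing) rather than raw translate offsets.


A straight ladder. Two 54×58 mm vertical rails, 2001 mm tall, stand 465 mm apart (outside-to-outside) with their front faces coplanar on the −y side. 6 rungs, each 58 mm deep and 28 mm tall, span between the inner faces of the rails, front faces flush with the rails. The lowest rung's underside is at z = 170 mm and rungs are spaced 323 mm apart (underside to underside).


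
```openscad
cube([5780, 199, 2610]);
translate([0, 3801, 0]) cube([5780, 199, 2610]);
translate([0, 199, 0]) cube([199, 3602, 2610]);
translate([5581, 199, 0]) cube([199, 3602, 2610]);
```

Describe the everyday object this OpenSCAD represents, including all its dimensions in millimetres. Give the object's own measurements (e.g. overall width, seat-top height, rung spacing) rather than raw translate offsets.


The wall frame of a small rectangular building: four walls, each 2610 mm tall and 199 mm thick, enclosing a footprint 5780 mm (x) by 4000 mm (y) outside-to-outside, with no floor or roof. The front and back walls (the −y and +y sides) span the full width; the two side walls fit between them.


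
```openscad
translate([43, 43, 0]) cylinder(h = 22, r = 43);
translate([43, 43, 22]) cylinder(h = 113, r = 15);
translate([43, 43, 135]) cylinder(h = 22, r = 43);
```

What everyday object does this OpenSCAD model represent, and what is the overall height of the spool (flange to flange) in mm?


A spool. The overall height is 157 mm.

Three coaxial cylinders, large–small–large — a spool. Two 22 mm flanges and a 113 mm core give 22 + 113 + 22 = 157 mm.


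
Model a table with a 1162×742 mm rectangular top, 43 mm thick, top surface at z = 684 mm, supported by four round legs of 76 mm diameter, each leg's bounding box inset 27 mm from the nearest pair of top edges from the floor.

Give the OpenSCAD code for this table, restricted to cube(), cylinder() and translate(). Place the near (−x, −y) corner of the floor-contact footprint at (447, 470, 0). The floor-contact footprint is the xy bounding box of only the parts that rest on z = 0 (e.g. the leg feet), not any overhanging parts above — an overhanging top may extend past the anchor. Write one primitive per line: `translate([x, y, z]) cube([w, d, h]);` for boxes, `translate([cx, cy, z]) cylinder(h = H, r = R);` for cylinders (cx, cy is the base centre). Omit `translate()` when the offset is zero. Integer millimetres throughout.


translate([420, 443, 641]) cube([1162, 742, 43]);
translate([485, 508, 0]) cylinder(h = 641, r = 38);
translate([1517, 508, 0]) cylinder(h = 641, r = 38);
translate([485, 1120, 0]) cylinder(h = 641, r = 38);
translate([1517, 1120, 0]) cylinder(h = 641, r = 38);


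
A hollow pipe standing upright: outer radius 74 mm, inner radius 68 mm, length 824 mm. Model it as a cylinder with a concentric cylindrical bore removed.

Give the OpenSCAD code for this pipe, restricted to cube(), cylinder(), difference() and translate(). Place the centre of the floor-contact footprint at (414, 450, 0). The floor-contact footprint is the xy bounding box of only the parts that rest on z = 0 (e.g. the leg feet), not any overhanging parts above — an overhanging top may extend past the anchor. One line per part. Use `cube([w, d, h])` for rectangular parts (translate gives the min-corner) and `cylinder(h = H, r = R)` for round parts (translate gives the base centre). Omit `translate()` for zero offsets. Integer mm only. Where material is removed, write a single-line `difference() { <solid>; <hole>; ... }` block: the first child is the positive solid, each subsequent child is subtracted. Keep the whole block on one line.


difference() { translate([414, 450, 0]) cylinder(h = 824, r = 74); translate([414, 450, 0]) cylinder(h = 824, r = 68); }


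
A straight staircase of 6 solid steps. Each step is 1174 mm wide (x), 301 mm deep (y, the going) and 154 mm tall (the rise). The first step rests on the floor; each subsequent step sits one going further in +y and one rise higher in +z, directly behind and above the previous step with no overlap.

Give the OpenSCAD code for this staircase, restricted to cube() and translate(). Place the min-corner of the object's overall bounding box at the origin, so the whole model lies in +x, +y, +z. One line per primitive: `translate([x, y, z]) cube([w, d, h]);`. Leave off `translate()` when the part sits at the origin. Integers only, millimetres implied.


cube([1174, 301, 154]);
translate([0, 301, 154]) cube([1174, 301, 154]);
translate([0, 602, 308]) cube([1174, 301, 154]);
translate([0, 903, 462]) cube([1174, 301, 154]);
translate([0, 1204, 616]) cube([1174, 301, 154]);
translate([0, 1505, 770]) cube([1174, 301, 154]);


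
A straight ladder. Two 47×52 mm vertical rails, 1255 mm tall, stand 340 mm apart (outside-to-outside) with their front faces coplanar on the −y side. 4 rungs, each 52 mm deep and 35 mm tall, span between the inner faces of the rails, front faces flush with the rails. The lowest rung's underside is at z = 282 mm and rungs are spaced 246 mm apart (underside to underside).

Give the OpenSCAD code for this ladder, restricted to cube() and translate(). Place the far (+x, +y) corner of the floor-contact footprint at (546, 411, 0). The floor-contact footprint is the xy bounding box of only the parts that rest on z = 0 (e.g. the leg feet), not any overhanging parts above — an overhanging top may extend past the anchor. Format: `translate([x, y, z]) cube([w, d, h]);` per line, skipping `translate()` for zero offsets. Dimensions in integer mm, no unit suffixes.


translate([206, 359, 0]) cube([47, 52, 1255]);
translate([499, 359, 0]) cube([47, 52, 1255]);
translate([253, 359, 282]) cube([246, 52, 35]);
translate([253, 359, 528]) cube([246, 52, 35]);
translate([253, 359, 774]) cube([246, 52, 35]);
translate([253, 359, 1020]) cube([246, 52, 35]);


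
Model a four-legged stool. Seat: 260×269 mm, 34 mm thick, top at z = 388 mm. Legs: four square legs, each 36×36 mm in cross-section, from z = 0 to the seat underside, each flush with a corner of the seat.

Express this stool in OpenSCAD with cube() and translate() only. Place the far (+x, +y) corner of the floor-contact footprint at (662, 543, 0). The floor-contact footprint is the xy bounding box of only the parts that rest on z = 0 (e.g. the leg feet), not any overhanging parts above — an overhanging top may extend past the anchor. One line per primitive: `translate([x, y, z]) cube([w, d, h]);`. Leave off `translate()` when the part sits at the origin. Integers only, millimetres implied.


translate([402, 274, 354]) cube([260, 269, 34]);
translate([402, 274, 0]) cube([36, 36, 354]);
translate([626, 274, 0]) cube([36, 36, 354]);
translate([402, 507, 0]) cube([36, 36, 354]);
translate([626, 507, 0]) cube([36, 36, 354]);


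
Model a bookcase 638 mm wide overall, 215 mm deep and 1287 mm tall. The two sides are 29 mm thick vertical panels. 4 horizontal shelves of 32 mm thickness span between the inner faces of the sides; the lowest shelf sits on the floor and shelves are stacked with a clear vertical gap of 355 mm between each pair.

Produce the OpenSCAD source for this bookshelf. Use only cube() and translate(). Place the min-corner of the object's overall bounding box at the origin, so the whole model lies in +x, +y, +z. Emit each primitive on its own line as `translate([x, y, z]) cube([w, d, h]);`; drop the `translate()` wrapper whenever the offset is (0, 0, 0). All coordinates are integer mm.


cube([29, 215, 1287]);
translate([609, 0, 0]) cube([29, 215, 1287]);
translate([29, 0, 0]) cube([580, 215, 32]);
translate([29, 0, 387]) cube([580, 215, 32]);
translate([29, 0, 774]) cube([580, 215, 32]);
translate([29, 0, 1161]) cube([580, 215, 32]);


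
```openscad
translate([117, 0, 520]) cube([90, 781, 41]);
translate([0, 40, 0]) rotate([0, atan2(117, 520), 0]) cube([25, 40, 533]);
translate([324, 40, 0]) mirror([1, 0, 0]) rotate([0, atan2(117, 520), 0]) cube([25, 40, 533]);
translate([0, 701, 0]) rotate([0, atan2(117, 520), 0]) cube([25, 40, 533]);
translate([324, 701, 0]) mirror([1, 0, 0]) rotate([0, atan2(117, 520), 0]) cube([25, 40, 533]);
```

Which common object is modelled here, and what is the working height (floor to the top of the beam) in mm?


A sawhorse. The overall height is 561 mm.

A beam across two mirrored pairs of raked legs — a sawhorse. The beam's underside is at z = 520 (matching the legs' vertical rise in atan2(117, 520)) and the beam is 41 mm tall, so its top is at 520 + 41 = 561 mm. The raked legs top out at the beam's underside, so that is the highest point.


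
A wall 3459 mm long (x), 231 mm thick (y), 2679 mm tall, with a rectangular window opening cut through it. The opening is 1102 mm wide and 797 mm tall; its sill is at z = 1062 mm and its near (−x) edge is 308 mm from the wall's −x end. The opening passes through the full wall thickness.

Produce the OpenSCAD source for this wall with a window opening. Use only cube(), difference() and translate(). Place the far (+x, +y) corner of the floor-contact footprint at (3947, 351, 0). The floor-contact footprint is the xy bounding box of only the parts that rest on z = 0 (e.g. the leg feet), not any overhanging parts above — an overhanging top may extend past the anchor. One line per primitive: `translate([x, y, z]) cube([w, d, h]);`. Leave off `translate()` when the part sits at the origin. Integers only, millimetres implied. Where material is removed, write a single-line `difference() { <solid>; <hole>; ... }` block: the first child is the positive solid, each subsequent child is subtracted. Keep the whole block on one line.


difference() { translate([488, 120, 0]) cube([3459, 231, 2679]); translate([796, 120, 1062]) cube([1102, 231, 797]); }


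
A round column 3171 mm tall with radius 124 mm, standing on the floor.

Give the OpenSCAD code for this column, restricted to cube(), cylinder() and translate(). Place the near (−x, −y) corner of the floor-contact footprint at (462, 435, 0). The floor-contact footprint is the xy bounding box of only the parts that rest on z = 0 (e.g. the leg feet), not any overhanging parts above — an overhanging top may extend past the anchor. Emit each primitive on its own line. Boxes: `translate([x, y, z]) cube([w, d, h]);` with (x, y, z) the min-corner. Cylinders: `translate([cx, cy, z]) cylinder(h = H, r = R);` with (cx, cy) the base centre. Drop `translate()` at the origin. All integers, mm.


translate([586, 559, 0]) cylinder(h = 3171, r = 124);


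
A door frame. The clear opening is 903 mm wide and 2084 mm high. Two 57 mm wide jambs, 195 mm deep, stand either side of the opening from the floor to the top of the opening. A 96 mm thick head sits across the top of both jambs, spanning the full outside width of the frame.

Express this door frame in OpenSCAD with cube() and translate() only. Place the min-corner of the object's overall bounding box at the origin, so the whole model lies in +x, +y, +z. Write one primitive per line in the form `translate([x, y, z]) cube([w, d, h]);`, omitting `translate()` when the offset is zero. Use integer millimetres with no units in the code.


cube([57, 195, 2084]);
translate([960, 0, 0]) cube([57, 195, 2084]);
translate([0, 0, 2084]) cube([1017, 195, 96]);


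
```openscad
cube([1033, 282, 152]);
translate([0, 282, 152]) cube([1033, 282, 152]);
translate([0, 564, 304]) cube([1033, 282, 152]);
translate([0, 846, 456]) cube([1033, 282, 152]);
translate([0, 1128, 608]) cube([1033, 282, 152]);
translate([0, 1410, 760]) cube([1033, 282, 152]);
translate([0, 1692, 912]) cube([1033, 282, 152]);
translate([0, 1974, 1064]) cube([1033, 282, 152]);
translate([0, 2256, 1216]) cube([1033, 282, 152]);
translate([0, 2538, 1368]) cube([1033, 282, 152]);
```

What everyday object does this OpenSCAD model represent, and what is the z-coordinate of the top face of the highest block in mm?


A staircase. The total rise is 1520 mm.

10 identical blocks, each offset up and back from the previous — a staircase. Each step is 152 mm tall and there are 10 of them, so the total rise is 10 × 152 = 1520 mm.


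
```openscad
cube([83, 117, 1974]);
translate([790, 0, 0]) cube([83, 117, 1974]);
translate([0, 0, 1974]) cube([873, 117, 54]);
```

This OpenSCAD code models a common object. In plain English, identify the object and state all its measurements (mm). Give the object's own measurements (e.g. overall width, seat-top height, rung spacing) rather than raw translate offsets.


A door frame. The clear opening is 707 mm wide and 1974 mm high. Two 83 mm wide jambs, 117 mm deep, stand either side of the opening from the floor to the top of the opening. A 54 mm thick head sits across the top of both jambs, spanning the full outside width of the frame.


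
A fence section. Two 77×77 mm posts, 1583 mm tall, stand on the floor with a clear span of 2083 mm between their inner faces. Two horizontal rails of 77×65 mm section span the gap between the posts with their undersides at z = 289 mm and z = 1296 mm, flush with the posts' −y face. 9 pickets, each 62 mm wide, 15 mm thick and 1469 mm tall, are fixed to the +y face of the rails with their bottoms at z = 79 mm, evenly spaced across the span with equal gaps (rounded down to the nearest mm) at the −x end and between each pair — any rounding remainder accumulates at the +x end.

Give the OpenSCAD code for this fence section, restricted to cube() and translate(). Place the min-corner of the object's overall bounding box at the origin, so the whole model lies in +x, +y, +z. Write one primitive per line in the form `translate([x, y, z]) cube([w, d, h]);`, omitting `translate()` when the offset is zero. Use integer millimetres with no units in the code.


cube([77, 77, 1583]);
translate([2160, 0, 0]) cube([77, 77, 1583]);
translate([77, 0, 289]) cube([2083, 77, 65]);
translate([77, 0, 1296]) cube([2083, 77, 65]);
translate([229, 77, 79]) cube([62, 15, 1469]);
translate([443, 77, 79]) cube([62, 15, 1469]);
translate([657, 77, 79]) cube([62, 15, 1469]);
translate([871, 77, 79]) cube([62, 15, 1469]);
translate([1085, 77, 79]) cube([62, 15, 1469]);
translate([1299, 77, 79]) cube([62, 15, 1469]);
translate([1513, 77, 79]) cube([62, 15, 1469]);
translate([1727, 77, 79]) cube([62, 15, 1469]);
translate([1941, 77, 79]) cube([62, 15, 1469]);
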